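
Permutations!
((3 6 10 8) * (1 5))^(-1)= ((1 5)(3 6 10 8))^(-1)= (1 5)(3 8 10 6)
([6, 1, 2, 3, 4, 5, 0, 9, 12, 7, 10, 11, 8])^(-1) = [6, 1, 2, 3, 4, 5, 0, 9, 12, 7, 10, 11, 8]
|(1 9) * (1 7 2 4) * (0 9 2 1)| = 6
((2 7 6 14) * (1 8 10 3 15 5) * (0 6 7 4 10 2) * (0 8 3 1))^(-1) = ((0 6 14 8 2 4 10 1 3 15 5))^(-1) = (0 5 15 3 1 10 4 2 8 14 6)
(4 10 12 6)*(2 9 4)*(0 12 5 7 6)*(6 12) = (0 6 2 9 4 10 5 7 12) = [6, 1, 9, 3, 10, 7, 2, 12, 8, 4, 5, 11, 0]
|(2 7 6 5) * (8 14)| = |(2 7 6 5)(8 14)| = 4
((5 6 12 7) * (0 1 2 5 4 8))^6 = (0 7 5)(1 4 6)(2 8 12)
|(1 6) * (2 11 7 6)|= 5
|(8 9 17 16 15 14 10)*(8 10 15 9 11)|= 6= |(8 11)(9 17 16)(14 15)|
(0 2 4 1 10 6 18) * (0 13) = (0 2 4 1 10 6 18 13) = [2, 10, 4, 3, 1, 5, 18, 7, 8, 9, 6, 11, 12, 0, 14, 15, 16, 17, 13]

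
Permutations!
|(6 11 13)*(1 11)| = |(1 11 13 6)| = 4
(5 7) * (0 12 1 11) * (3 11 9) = (0 12 1 9 3 11)(5 7) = [12, 9, 2, 11, 4, 7, 6, 5, 8, 3, 10, 0, 1]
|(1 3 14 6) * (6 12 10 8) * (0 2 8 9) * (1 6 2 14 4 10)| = |(0 14 12 1 3 4 10 9)(2 8)| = 8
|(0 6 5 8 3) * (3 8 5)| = |(8)(0 6 3)| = 3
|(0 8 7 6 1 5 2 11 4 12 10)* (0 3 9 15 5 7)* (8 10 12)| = 30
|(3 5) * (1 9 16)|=|(1 9 16)(3 5)|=6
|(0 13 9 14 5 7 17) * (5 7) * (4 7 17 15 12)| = |(0 13 9 14 17)(4 7 15 12)| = 20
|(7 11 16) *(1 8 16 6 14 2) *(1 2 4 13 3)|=10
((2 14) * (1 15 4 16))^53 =(1 15 4 16)(2 14)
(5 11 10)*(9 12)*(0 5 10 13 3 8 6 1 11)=[5, 11, 2, 8, 4, 0, 1, 7, 6, 12, 10, 13, 9, 3]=(0 5)(1 11 13 3 8 6)(9 12)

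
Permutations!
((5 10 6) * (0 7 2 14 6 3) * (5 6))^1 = ((0 7 2 14 5 10 3))^1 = (0 7 2 14 5 10 3)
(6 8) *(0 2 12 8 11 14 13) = (0 2 12 8 6 11 14 13) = [2, 1, 12, 3, 4, 5, 11, 7, 6, 9, 10, 14, 8, 0, 13]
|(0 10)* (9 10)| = |(0 9 10)| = 3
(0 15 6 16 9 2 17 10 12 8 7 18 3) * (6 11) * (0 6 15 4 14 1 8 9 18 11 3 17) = [4, 8, 0, 6, 14, 5, 16, 11, 7, 2, 12, 15, 9, 13, 1, 3, 18, 10, 17] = (0 4 14 1 8 7 11 15 3 6 16 18 17 10 12 9 2)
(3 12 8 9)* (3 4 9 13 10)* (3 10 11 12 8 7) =(3 8 13 11 12 7)(4 9) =[0, 1, 2, 8, 9, 5, 6, 3, 13, 4, 10, 12, 7, 11]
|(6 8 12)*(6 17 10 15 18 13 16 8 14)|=8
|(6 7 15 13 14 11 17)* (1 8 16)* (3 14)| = 24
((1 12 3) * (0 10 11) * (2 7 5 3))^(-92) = (0 10 11)(1 5 2)(3 7 12)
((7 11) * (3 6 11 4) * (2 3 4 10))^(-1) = (2 10 7 11 6 3)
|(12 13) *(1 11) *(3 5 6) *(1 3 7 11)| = |(3 5 6 7 11)(12 13)| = 10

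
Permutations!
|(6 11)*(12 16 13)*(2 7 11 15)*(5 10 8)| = 15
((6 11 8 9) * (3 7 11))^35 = (3 6 9 8 11 7)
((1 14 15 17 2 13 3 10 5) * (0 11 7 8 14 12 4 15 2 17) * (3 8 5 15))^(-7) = ((17)(0 11 7 5 1 12 4 3 10 15)(2 13 8 14))^(-7) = (17)(0 5 4 15 7 12 10 11 1 3)(2 13 8 14)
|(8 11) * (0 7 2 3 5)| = |(0 7 2 3 5)(8 11)| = 10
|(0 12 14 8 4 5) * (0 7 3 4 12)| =|(3 4 5 7)(8 12 14)| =12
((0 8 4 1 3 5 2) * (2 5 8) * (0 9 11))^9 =((0 2 9 11)(1 3 8 4))^9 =(0 2 9 11)(1 3 8 4)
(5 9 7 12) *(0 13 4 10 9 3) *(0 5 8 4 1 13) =(1 13)(3 5)(4 10 9 7 12 8) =[0, 13, 2, 5, 10, 3, 6, 12, 4, 7, 9, 11, 8, 1]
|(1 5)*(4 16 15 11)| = |(1 5)(4 16 15 11)| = 4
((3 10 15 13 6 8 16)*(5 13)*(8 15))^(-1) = (3 16 8 10)(5 15 6 13)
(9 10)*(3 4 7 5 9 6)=[0, 1, 2, 4, 7, 9, 3, 5, 8, 10, 6]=(3 4 7 5 9 10 6)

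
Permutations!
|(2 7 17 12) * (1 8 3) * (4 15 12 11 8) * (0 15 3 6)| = |(0 15 12 2 7 17 11 8 6)(1 4 3)| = 9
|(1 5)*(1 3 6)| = 4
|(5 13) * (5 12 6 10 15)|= 6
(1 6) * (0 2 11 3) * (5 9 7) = (0 2 11 3)(1 6)(5 9 7) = [2, 6, 11, 0, 4, 9, 1, 5, 8, 7, 10, 3]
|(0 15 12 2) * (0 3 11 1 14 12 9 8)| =12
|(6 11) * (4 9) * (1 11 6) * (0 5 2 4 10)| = |(0 5 2 4 9 10)(1 11)| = 6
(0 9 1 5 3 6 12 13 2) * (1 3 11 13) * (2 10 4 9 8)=(0 8 2)(1 5 11 13 10 4 9 3 6 12)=[8, 5, 0, 6, 9, 11, 12, 7, 2, 3, 4, 13, 1, 10]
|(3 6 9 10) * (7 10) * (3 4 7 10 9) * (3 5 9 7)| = 6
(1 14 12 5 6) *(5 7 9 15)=(1 14 12 7 9 15 5 6)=[0, 14, 2, 3, 4, 6, 1, 9, 8, 15, 10, 11, 7, 13, 12, 5]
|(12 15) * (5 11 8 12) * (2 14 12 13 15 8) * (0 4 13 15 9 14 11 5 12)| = 30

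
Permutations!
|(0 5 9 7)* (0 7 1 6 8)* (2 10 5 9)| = |(0 9 1 6 8)(2 10 5)| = 15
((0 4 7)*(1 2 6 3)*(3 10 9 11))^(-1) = ((0 4 7)(1 2 6 10 9 11 3))^(-1) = (0 7 4)(1 3 11 9 10 6 2)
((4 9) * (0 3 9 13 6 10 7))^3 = ((0 3 9 4 13 6 10 7))^3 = (0 4 10 3 13 7 9 6)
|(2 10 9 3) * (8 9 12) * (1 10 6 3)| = |(1 10 12 8 9)(2 6 3)| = 15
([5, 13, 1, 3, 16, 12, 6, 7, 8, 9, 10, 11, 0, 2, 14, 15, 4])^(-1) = [12, 2, 13, 3, 16, 0, 6, 7, 8, 9, 10, 11, 5, 1, 14, 15, 4]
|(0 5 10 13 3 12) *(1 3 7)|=8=|(0 5 10 13 7 1 3 12)|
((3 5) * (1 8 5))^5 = (1 8 5 3) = ((1 8 5 3))^5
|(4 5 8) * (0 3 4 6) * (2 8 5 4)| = 5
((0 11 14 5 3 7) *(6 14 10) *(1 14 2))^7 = ((0 11 10 6 2 1 14 5 3 7))^7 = (0 5 2 11 3 1 10 7 14 6)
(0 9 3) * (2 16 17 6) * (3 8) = (0 9 8 3)(2 16 17 6) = [9, 1, 16, 0, 4, 5, 2, 7, 3, 8, 10, 11, 12, 13, 14, 15, 17, 6]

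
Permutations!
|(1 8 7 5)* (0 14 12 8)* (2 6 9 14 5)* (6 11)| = 24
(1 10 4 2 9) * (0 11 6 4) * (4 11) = (0 4 2 9 1 10)(6 11) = [4, 10, 9, 3, 2, 5, 11, 7, 8, 1, 0, 6]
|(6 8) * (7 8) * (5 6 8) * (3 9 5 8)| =|(3 9 5 6 7 8)| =6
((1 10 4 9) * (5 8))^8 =((1 10 4 9)(5 8))^8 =(10)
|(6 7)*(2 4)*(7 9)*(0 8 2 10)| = |(0 8 2 4 10)(6 9 7)| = 15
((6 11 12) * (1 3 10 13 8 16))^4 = ((1 3 10 13 8 16)(6 11 12))^4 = (1 8 10)(3 16 13)(6 11 12)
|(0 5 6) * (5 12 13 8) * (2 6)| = 7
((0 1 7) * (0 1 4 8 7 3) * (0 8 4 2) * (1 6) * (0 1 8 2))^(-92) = (1 3 2)(6 8 7)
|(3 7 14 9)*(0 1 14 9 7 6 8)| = |(0 1 14 7 9 3 6 8)| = 8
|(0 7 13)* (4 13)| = |(0 7 4 13)| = 4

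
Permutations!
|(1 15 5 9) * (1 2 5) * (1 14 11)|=12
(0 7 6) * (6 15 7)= (0 6)(7 15)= [6, 1, 2, 3, 4, 5, 0, 15, 8, 9, 10, 11, 12, 13, 14, 7]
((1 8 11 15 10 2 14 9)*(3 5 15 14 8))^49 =(1 9 14 11 8 2 10 15 5 3)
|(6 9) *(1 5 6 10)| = |(1 5 6 9 10)| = 5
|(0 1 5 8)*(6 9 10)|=12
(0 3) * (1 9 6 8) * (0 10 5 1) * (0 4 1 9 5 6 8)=[3, 5, 2, 10, 1, 9, 0, 7, 4, 8, 6]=(0 3 10 6)(1 5 9 8 4)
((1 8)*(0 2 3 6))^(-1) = ((0 2 3 6)(1 8))^(-1) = (0 6 3 2)(1 8)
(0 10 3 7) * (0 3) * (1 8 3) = (0 10)(1 8 3 7) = [10, 8, 2, 7, 4, 5, 6, 1, 3, 9, 0]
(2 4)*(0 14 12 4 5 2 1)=(0 14 12 4 1)(2 5)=[14, 0, 5, 3, 1, 2, 6, 7, 8, 9, 10, 11, 4, 13, 12]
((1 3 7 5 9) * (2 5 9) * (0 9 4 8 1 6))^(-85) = (0 6 9)(2 5)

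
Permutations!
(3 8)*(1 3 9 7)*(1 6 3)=[0, 1, 2, 8, 4, 5, 3, 6, 9, 7]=(3 8 9 7 6)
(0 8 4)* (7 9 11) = (0 8 4)(7 9 11) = [8, 1, 2, 3, 0, 5, 6, 9, 4, 11, 10, 7]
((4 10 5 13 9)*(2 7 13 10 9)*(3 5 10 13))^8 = (2 5 7 13 3)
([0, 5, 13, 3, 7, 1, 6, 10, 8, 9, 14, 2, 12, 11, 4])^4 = (14)(2 13 11)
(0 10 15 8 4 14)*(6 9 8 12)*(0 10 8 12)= [8, 1, 2, 3, 14, 5, 9, 7, 4, 12, 15, 11, 6, 13, 10, 0]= (0 8 4 14 10 15)(6 9 12)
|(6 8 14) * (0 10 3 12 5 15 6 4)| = |(0 10 3 12 5 15 6 8 14 4)| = 10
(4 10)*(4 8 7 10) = (7 10 8) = [0, 1, 2, 3, 4, 5, 6, 10, 7, 9, 8]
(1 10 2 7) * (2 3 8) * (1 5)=[0, 10, 7, 8, 4, 1, 6, 5, 2, 9, 3]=(1 10 3 8 2 7 5)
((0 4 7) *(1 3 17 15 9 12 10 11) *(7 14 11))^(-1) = ((0 4 14 11 1 3 17 15 9 12 10 7))^(-1) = (0 7 10 12 9 15 17 3 1 11 14 4)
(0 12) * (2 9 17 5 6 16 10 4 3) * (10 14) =(0 12)(2 9 17 5 6 16 14 10 4 3) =[12, 1, 9, 2, 3, 6, 16, 7, 8, 17, 4, 11, 0, 13, 10, 15, 14, 5]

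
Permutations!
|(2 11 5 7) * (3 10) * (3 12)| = 12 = |(2 11 5 7)(3 10 12)|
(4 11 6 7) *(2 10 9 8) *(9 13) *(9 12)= (2 10 13 12 9 8)(4 11 6 7)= [0, 1, 10, 3, 11, 5, 7, 4, 2, 8, 13, 6, 9, 12]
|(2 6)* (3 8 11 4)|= 4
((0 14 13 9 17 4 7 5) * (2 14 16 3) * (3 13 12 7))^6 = (0 3)(2 16)(4 5)(7 17)(9 12)(13 14)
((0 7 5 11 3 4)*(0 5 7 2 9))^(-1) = (0 9 2)(3 11 5 4)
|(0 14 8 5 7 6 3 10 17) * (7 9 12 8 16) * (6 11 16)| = |(0 14 6 3 10 17)(5 9 12 8)(7 11 16)| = 12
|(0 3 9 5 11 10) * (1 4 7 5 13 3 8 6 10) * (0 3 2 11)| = 13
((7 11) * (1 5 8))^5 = (1 8 5)(7 11)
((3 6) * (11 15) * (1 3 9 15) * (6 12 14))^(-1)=(1 11 15 9 6 14 12 3)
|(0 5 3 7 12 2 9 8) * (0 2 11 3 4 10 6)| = |(0 5 4 10 6)(2 9 8)(3 7 12 11)| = 60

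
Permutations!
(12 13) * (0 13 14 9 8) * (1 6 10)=(0 13 12 14 9 8)(1 6 10)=[13, 6, 2, 3, 4, 5, 10, 7, 0, 8, 1, 11, 14, 12, 9]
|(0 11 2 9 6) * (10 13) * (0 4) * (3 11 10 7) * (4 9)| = |(0 10 13 7 3 11 2 4)(6 9)| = 8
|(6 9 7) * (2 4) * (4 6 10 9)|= 3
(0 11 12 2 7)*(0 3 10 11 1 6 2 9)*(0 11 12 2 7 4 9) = [1, 6, 4, 10, 9, 5, 7, 3, 8, 11, 12, 2, 0] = (0 1 6 7 3 10 12)(2 4 9 11)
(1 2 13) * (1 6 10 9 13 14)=(1 2 14)(6 10 9 13)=[0, 2, 14, 3, 4, 5, 10, 7, 8, 13, 9, 11, 12, 6, 1]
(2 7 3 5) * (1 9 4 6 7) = (1 9 4 6 7 3 5 2) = [0, 9, 1, 5, 6, 2, 7, 3, 8, 4]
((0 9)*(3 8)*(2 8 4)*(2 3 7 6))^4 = (9)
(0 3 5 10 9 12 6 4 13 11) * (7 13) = [3, 1, 2, 5, 7, 10, 4, 13, 8, 12, 9, 0, 6, 11] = (0 3 5 10 9 12 6 4 7 13 11)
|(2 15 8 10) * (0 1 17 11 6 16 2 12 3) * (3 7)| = 13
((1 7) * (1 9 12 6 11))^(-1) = ((1 7 9 12 6 11))^(-1) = (1 11 6 12 9 7)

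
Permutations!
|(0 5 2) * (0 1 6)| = 5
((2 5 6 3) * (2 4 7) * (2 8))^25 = (2 4 5 7 6 8 3)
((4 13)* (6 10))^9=((4 13)(6 10))^9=(4 13)(6 10)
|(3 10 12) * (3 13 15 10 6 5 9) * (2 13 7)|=12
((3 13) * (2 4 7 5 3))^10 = (2 3 7)(4 13 5)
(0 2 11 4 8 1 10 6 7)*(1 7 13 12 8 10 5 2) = [1, 5, 11, 3, 10, 2, 13, 0, 7, 9, 6, 4, 8, 12] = (0 1 5 2 11 4 10 6 13 12 8 7)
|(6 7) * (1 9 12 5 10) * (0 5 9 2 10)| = 6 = |(0 5)(1 2 10)(6 7)(9 12)|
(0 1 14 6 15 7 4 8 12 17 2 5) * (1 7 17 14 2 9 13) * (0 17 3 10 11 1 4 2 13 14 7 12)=(0 12 7 2 5 17 9 14 6 15 3 10 11 1 13 4 8)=[12, 13, 5, 10, 8, 17, 15, 2, 0, 14, 11, 1, 7, 4, 6, 3, 16, 9]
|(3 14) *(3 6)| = 3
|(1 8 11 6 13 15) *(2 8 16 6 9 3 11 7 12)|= |(1 16 6 13 15)(2 8 7 12)(3 11 9)|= 60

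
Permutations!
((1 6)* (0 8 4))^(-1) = (0 4 8)(1 6)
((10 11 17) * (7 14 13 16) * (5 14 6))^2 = ((5 14 13 16 7 6)(10 11 17))^2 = (5 13 7)(6 14 16)(10 17 11)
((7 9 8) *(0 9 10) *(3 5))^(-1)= ((0 9 8 7 10)(3 5))^(-1)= (0 10 7 8 9)(3 5)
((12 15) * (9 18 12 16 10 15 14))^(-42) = ((9 18 12 14)(10 15 16))^(-42) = (9 12)(14 18)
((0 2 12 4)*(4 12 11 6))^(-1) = ((12)(0 2 11 6 4))^(-1) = (12)(0 4 6 11 2)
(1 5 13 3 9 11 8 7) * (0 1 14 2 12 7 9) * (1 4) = (0 4 1 5 13 3)(2 12 7 14)(8 9 11) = [4, 5, 12, 0, 1, 13, 6, 14, 9, 11, 10, 8, 7, 3, 2]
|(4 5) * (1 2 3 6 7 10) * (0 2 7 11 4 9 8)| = |(0 2 3 6 11 4 5 9 8)(1 7 10)| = 9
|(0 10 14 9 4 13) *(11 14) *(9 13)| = |(0 10 11 14 13)(4 9)| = 10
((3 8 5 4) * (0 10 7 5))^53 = (0 4 10 3 7 8 5)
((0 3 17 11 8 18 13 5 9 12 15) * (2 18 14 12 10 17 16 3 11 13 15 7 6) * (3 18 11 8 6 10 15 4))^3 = ((0 8 14 12 7 10 17 13 5 9 15)(2 11 6)(3 16 18 4))^3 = (0 12 17 9 8 7 13 15 14 10 5)(3 4 18 16)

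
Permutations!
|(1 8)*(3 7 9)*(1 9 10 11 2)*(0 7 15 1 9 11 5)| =28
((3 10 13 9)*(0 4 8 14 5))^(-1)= ((0 4 8 14 5)(3 10 13 9))^(-1)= (0 5 14 8 4)(3 9 13 10)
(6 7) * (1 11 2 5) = (1 11 2 5)(6 7) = [0, 11, 5, 3, 4, 1, 7, 6, 8, 9, 10, 2]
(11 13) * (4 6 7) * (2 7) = (2 7 4 6)(11 13) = [0, 1, 7, 3, 6, 5, 2, 4, 8, 9, 10, 13, 12, 11]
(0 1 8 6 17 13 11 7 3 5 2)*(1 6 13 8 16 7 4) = (0 6 17 8 13 11 4 1 16 7 3 5 2) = [6, 16, 0, 5, 1, 2, 17, 3, 13, 9, 10, 4, 12, 11, 14, 15, 7, 8]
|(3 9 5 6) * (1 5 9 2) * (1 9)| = |(1 5 6 3 2 9)| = 6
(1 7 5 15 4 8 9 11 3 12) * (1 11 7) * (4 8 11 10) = [0, 1, 2, 12, 11, 15, 6, 5, 9, 7, 4, 3, 10, 13, 14, 8] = (3 12 10 4 11)(5 15 8 9 7)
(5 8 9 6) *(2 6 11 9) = (2 6 5 8)(9 11) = [0, 1, 6, 3, 4, 8, 5, 7, 2, 11, 10, 9]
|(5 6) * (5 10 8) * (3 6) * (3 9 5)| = |(3 6 10 8)(5 9)| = 4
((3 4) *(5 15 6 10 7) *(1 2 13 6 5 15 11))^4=((1 2 13 6 10 7 15 5 11)(3 4))^4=(1 10 11 6 5 13 15 2 7)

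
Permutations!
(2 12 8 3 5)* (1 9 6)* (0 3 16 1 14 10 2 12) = (0 3 5 12 8 16 1 9 6 14 10 2) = [3, 9, 0, 5, 4, 12, 14, 7, 16, 6, 2, 11, 8, 13, 10, 15, 1]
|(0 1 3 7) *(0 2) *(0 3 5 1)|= |(1 5)(2 3 7)|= 6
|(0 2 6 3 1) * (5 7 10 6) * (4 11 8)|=24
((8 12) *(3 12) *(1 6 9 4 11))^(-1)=((1 6 9 4 11)(3 12 8))^(-1)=(1 11 4 9 6)(3 8 12)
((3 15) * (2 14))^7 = ((2 14)(3 15))^7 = (2 14)(3 15)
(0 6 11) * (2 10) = (0 6 11)(2 10) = [6, 1, 10, 3, 4, 5, 11, 7, 8, 9, 2, 0]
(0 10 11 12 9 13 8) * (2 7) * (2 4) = [10, 1, 7, 3, 2, 5, 6, 4, 0, 13, 11, 12, 9, 8] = (0 10 11 12 9 13 8)(2 7 4)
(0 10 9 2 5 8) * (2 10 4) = (0 4 2 5 8)(9 10) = [4, 1, 5, 3, 2, 8, 6, 7, 0, 10, 9]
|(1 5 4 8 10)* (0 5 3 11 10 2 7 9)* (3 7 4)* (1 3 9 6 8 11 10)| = 42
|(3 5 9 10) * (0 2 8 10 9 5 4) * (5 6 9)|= |(0 2 8 10 3 4)(5 6 9)|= 6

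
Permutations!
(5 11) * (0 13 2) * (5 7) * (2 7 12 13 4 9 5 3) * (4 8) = [8, 1, 0, 2, 9, 11, 6, 3, 4, 5, 10, 12, 13, 7] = (0 8 4 9 5 11 12 13 7 3 2)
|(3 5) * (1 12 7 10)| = 4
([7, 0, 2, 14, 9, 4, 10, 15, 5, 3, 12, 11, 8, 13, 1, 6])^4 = [10, 6, 2, 7, 1, 14, 5, 12, 3, 0, 4, 11, 9, 13, 15, 8]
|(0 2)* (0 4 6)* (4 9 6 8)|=4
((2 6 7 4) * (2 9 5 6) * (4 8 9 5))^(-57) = ((4 5 6 7 8 9))^(-57) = (4 7)(5 8)(6 9)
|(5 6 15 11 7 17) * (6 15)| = 5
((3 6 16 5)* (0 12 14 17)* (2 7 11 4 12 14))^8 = ((0 14 17)(2 7 11 4 12)(3 6 16 5))^8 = (0 17 14)(2 4 7 12 11)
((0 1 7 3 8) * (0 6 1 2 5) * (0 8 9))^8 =(0 9 3 7 1 6 8 5 2)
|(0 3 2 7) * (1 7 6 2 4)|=|(0 3 4 1 7)(2 6)|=10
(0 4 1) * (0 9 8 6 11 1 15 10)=[4, 9, 2, 3, 15, 5, 11, 7, 6, 8, 0, 1, 12, 13, 14, 10]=(0 4 15 10)(1 9 8 6 11)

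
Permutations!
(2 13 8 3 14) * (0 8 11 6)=(0 8 3 14 2 13 11 6)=[8, 1, 13, 14, 4, 5, 0, 7, 3, 9, 10, 6, 12, 11, 2]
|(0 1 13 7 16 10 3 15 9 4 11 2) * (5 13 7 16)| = 13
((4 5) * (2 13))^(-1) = ((2 13)(4 5))^(-1) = (2 13)(4 5)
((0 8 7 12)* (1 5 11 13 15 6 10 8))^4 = (0 13 8 1 15 7 5 6 12 11 10)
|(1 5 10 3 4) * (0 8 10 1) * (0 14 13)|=14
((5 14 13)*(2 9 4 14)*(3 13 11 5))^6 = ((2 9 4 14 11 5)(3 13))^6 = (14)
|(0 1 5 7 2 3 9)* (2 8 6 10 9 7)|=10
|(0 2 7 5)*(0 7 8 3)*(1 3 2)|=|(0 1 3)(2 8)(5 7)|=6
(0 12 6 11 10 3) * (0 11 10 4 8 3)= (0 12 6 10)(3 11 4 8)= [12, 1, 2, 11, 8, 5, 10, 7, 3, 9, 0, 4, 6]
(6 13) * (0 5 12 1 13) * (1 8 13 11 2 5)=[1, 11, 5, 3, 4, 12, 0, 7, 13, 9, 10, 2, 8, 6]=(0 1 11 2 5 12 8 13 6)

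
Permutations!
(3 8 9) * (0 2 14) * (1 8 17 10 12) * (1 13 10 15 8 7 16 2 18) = (0 18 1 7 16 2 14)(3 17 15 8 9)(10 12 13) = [18, 7, 14, 17, 4, 5, 6, 16, 9, 3, 12, 11, 13, 10, 0, 8, 2, 15, 1]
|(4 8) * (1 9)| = 2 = |(1 9)(4 8)|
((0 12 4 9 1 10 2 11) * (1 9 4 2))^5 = (0 12 2 11)(1 10)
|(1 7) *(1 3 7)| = 2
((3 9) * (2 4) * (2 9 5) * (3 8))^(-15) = ((2 4 9 8 3 5))^(-15) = (2 8)(3 4)(5 9)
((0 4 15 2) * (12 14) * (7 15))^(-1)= ((0 4 7 15 2)(12 14))^(-1)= (0 2 15 7 4)(12 14)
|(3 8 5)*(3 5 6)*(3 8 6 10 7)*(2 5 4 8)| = |(2 5 4 8 10 7 3 6)| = 8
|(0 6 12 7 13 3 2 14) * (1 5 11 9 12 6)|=|(0 1 5 11 9 12 7 13 3 2 14)|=11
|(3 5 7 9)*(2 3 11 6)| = |(2 3 5 7 9 11 6)| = 7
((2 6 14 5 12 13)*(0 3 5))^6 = (0 6 13 5)(2 12 3 14) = ((0 3 5 12 13 2 6 14))^6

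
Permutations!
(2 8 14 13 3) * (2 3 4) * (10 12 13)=(2 8 14 10 12 13 4)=[0, 1, 8, 3, 2, 5, 6, 7, 14, 9, 12, 11, 13, 4, 10]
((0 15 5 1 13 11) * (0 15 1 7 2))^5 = ((0 1 13 11 15 5 7 2))^5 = (0 5 13 2 15 1 7 11)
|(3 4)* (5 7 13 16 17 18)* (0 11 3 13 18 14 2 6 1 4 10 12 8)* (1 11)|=42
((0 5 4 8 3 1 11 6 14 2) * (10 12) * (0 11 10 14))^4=((0 5 4 8 3 1 10 12 14 2 11 6))^4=(0 3 14)(1 2 5)(4 10 11)(6 8 12)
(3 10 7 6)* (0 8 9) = (0 8 9)(3 10 7 6) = [8, 1, 2, 10, 4, 5, 3, 6, 9, 0, 7]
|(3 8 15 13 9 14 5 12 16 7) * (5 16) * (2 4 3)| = 10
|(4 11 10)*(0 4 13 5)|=|(0 4 11 10 13 5)|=6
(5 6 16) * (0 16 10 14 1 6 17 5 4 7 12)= (0 16 4 7 12)(1 6 10 14)(5 17)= [16, 6, 2, 3, 7, 17, 10, 12, 8, 9, 14, 11, 0, 13, 1, 15, 4, 5]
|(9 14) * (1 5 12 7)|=|(1 5 12 7)(9 14)|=4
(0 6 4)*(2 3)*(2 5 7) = (0 6 4)(2 3 5 7) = [6, 1, 3, 5, 0, 7, 4, 2]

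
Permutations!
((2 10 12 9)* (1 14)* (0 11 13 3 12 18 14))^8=((0 11 13 3 12 9 2 10 18 14 1))^8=(0 18 9 13 1 10 12 11 14 2 3)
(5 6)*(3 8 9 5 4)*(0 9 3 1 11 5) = (0 9)(1 11 5 6 4)(3 8) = [9, 11, 2, 8, 1, 6, 4, 7, 3, 0, 10, 5]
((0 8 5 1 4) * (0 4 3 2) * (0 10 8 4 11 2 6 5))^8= (0 11 10)(2 8 4)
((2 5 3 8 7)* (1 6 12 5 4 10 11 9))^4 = (1 3 4)(2 9 5)(6 8 10)(7 11 12)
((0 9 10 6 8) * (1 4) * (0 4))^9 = (0 10 8 1 9 6 4)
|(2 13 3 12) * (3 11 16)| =6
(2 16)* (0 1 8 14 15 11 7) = (0 1 8 14 15 11 7)(2 16) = [1, 8, 16, 3, 4, 5, 6, 0, 14, 9, 10, 7, 12, 13, 15, 11, 2]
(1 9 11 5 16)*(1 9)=(5 16 9 11)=[0, 1, 2, 3, 4, 16, 6, 7, 8, 11, 10, 5, 12, 13, 14, 15, 9]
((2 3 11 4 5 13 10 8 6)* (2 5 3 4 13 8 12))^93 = ((2 4 3 11 13 10 12)(5 8 6))^93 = (2 3 13 12 4 11 10)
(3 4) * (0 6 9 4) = (0 6 9 4 3) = [6, 1, 2, 0, 3, 5, 9, 7, 8, 4]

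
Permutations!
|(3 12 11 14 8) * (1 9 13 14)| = 8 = |(1 9 13 14 8 3 12 11)|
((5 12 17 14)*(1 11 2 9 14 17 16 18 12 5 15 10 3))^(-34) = (1 10 14 2)(3 15 9 11)(12 18 16)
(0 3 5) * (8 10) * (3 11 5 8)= [11, 1, 2, 8, 4, 0, 6, 7, 10, 9, 3, 5]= (0 11 5)(3 8 10)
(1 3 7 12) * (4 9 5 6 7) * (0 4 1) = (0 4 9 5 6 7 12)(1 3) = [4, 3, 2, 1, 9, 6, 7, 12, 8, 5, 10, 11, 0]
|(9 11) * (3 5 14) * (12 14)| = 4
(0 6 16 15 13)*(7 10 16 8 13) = (0 6 8 13)(7 10 16 15) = [6, 1, 2, 3, 4, 5, 8, 10, 13, 9, 16, 11, 12, 0, 14, 7, 15]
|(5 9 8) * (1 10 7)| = |(1 10 7)(5 9 8)| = 3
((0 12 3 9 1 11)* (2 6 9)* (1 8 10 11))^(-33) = ((0 12 3 2 6 9 8 10 11))^(-33) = (0 2 8)(3 9 11)(6 10 12)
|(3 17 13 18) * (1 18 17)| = 6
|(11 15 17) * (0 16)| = |(0 16)(11 15 17)| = 6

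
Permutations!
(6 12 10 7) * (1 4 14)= (1 4 14)(6 12 10 7)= [0, 4, 2, 3, 14, 5, 12, 6, 8, 9, 7, 11, 10, 13, 1]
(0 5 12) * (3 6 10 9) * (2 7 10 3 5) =(0 2 7 10 9 5 12)(3 6) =[2, 1, 7, 6, 4, 12, 3, 10, 8, 5, 9, 11, 0]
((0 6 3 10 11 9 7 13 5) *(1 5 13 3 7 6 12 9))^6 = (13)(0 10 9 1 7)(3 12 11 6 5)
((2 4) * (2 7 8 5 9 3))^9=(2 7 5 3 4 8 9)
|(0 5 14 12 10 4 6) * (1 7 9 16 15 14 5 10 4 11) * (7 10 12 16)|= |(0 12 4 6)(1 10 11)(7 9)(14 16 15)|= 12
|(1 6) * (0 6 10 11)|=5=|(0 6 1 10 11)|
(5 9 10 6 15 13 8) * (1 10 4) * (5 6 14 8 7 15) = [0, 10, 2, 3, 1, 9, 5, 15, 6, 4, 14, 11, 12, 7, 8, 13] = (1 10 14 8 6 5 9 4)(7 15 13)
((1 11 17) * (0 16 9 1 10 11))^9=((0 16 9 1)(10 11 17))^9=(17)(0 16 9 1)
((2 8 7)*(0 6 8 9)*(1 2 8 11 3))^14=(11)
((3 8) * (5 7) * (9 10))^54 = (10) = ((3 8)(5 7)(9 10))^54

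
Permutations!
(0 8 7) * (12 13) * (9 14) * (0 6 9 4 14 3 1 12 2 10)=(0 8 7 6 9 3 1 12 13 2 10)(4 14)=[8, 12, 10, 1, 14, 5, 9, 6, 7, 3, 0, 11, 13, 2, 4]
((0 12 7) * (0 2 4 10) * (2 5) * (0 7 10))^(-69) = (0 12 10 7 5 2 4)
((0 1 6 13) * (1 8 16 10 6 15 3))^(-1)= ((0 8 16 10 6 13)(1 15 3))^(-1)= (0 13 6 10 16 8)(1 3 15)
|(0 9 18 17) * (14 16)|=|(0 9 18 17)(14 16)|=4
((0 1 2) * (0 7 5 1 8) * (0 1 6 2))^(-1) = (0 1 8)(2 6 5 7)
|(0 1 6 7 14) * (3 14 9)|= |(0 1 6 7 9 3 14)|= 7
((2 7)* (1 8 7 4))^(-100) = ((1 8 7 2 4))^(-100) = (8)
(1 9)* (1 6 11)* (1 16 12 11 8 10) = (1 9 6 8 10)(11 16 12) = [0, 9, 2, 3, 4, 5, 8, 7, 10, 6, 1, 16, 11, 13, 14, 15, 12]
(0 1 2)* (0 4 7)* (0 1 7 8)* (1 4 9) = [7, 2, 9, 3, 8, 5, 6, 4, 0, 1] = (0 7 4 8)(1 2 9)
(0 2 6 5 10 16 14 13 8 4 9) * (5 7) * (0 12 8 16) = [2, 1, 6, 3, 9, 10, 7, 5, 4, 12, 0, 11, 8, 16, 13, 15, 14] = (0 2 6 7 5 10)(4 9 12 8)(13 16 14)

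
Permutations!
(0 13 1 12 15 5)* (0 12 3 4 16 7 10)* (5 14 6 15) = (0 13 1 3 4 16 7 10)(5 12)(6 15 14) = [13, 3, 2, 4, 16, 12, 15, 10, 8, 9, 0, 11, 5, 1, 6, 14, 7]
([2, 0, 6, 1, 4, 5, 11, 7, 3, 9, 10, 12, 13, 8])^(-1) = (0 1 3 8 13 12 11 6 2)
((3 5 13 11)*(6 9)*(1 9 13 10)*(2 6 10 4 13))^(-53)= (1 9 10)(2 6)(3 4 11 5 13)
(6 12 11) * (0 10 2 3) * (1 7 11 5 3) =(0 10 2 1 7 11 6 12 5 3) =[10, 7, 1, 0, 4, 3, 12, 11, 8, 9, 2, 6, 5]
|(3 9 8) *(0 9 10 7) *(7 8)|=3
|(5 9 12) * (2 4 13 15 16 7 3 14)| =24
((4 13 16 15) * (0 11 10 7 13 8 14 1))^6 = (0 15 11 4 10 8 7 14 13 1 16)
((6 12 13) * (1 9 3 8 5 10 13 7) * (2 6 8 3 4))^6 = (1 7 12 6 2 4 9)(5 13)(8 10)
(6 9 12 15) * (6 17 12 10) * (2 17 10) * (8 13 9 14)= (2 17 12 15 10 6 14 8 13 9)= [0, 1, 17, 3, 4, 5, 14, 7, 13, 2, 6, 11, 15, 9, 8, 10, 16, 12]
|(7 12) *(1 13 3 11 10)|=10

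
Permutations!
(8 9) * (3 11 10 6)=(3 11 10 6)(8 9)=[0, 1, 2, 11, 4, 5, 3, 7, 9, 8, 6, 10]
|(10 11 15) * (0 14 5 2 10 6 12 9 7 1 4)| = 13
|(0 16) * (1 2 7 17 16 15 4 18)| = |(0 15 4 18 1 2 7 17 16)| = 9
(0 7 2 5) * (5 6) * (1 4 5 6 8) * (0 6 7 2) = (0 2 8 1 4 5 6 7) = [2, 4, 8, 3, 5, 6, 7, 0, 1]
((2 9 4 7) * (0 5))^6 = ((0 5)(2 9 4 7))^6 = (2 4)(7 9)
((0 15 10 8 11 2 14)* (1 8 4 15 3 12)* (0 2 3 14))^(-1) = (0 2 14)(1 12 3 11 8)(4 10 15)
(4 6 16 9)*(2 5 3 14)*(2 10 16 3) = [0, 1, 5, 14, 6, 2, 3, 7, 8, 4, 16, 11, 12, 13, 10, 15, 9] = (2 5)(3 14 10 16 9 4 6)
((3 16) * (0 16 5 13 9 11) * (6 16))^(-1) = (0 11 9 13 5 3 16 6)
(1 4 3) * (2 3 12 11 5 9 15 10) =(1 4 12 11 5 9 15 10 2 3) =[0, 4, 3, 1, 12, 9, 6, 7, 8, 15, 2, 5, 11, 13, 14, 10]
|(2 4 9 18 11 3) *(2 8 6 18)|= 15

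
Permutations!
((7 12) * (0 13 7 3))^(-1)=(0 3 12 7 13)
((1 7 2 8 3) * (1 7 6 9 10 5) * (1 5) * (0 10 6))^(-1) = (0 1 10)(2 7 3 8)(6 9)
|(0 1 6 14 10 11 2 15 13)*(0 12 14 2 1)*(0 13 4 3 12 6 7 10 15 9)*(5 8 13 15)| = 12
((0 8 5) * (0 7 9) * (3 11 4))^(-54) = (11)(0 8 5 7 9)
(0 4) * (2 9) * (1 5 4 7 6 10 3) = (0 7 6 10 3 1 5 4)(2 9) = [7, 5, 9, 1, 0, 4, 10, 6, 8, 2, 3]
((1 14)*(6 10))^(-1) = ((1 14)(6 10))^(-1) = (1 14)(6 10)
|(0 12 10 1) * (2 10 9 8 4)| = |(0 12 9 8 4 2 10 1)| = 8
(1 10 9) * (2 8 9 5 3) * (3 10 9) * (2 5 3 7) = (1 9)(2 8 7)(3 5 10) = [0, 9, 8, 5, 4, 10, 6, 2, 7, 1, 3]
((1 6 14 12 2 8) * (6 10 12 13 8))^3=(1 2 13 10 6 8 12 14)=((1 10 12 2 6 14 13 8))^3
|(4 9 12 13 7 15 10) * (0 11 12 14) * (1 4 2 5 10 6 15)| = 18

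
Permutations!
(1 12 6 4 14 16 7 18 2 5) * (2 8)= [0, 12, 5, 3, 14, 1, 4, 18, 2, 9, 10, 11, 6, 13, 16, 15, 7, 17, 8]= (1 12 6 4 14 16 7 18 8 2 5)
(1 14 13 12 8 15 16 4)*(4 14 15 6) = (1 15 16 14 13 12 8 6 4) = [0, 15, 2, 3, 1, 5, 4, 7, 6, 9, 10, 11, 8, 12, 13, 16, 14]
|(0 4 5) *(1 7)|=6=|(0 4 5)(1 7)|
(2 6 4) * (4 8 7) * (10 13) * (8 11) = (2 6 11 8 7 4)(10 13) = [0, 1, 6, 3, 2, 5, 11, 4, 7, 9, 13, 8, 12, 10]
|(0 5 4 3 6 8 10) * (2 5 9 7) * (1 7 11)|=12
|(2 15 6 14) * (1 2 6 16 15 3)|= 6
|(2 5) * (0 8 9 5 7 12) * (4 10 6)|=21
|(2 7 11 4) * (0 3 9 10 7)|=|(0 3 9 10 7 11 4 2)|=8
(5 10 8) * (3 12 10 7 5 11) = (3 12 10 8 11)(5 7) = [0, 1, 2, 12, 4, 7, 6, 5, 11, 9, 8, 3, 10]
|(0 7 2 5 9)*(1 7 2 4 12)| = |(0 2 5 9)(1 7 4 12)| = 4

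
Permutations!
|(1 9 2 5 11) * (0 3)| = 10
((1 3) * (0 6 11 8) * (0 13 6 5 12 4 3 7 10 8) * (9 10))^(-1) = ((0 5 12 4 3 1 7 9 10 8 13 6 11))^(-1) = (0 11 6 13 8 10 9 7 1 3 4 12 5)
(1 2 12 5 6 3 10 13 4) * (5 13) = (1 2 12 13 4)(3 10 5 6) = [0, 2, 12, 10, 1, 6, 3, 7, 8, 9, 5, 11, 13, 4]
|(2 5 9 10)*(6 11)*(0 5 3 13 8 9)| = 6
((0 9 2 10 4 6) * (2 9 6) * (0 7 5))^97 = (0 6 7 5)(2 10 4)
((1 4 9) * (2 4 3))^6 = (1 3 2 4 9)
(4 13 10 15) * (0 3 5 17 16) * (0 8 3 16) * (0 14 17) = (0 16 8 3 5)(4 13 10 15)(14 17) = [16, 1, 2, 5, 13, 0, 6, 7, 3, 9, 15, 11, 12, 10, 17, 4, 8, 14]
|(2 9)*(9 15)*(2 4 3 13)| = |(2 15 9 4 3 13)| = 6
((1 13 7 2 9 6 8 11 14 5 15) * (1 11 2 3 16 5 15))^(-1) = (1 5 16 3 7 13)(2 8 6 9)(11 15 14)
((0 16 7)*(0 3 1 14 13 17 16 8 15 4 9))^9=((0 8 15 4 9)(1 14 13 17 16 7 3))^9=(0 9 4 15 8)(1 13 16 3 14 17 7)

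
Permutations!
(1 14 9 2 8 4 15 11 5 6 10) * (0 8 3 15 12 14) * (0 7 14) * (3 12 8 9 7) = [9, 3, 12, 15, 8, 6, 10, 14, 4, 2, 1, 5, 0, 13, 7, 11] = (0 9 2 12)(1 3 15 11 5 6 10)(4 8)(7 14)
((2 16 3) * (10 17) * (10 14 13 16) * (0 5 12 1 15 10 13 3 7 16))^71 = (0 10 13 15 2 1 3 12 14 5 17)(7 16) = ((0 5 12 1 15 10 17 14 3 2 13)(7 16))^71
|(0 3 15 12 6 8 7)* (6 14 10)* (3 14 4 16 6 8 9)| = |(0 14 10 8 7)(3 15 12 4 16 6 9)| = 35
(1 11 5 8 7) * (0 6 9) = (0 6 9)(1 11 5 8 7) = [6, 11, 2, 3, 4, 8, 9, 1, 7, 0, 10, 5]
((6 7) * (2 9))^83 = ((2 9)(6 7))^83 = (2 9)(6 7)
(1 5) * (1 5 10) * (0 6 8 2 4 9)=[6, 10, 4, 3, 9, 5, 8, 7, 2, 0, 1]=(0 6 8 2 4 9)(1 10)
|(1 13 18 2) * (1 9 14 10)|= |(1 13 18 2 9 14 10)|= 7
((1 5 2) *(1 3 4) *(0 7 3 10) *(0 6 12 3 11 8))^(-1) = ((0 7 11 8)(1 5 2 10 6 12 3 4))^(-1) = (0 8 11 7)(1 4 3 12 6 10 2 5)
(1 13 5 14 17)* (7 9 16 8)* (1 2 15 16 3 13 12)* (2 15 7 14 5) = [0, 12, 7, 13, 4, 5, 6, 9, 14, 3, 10, 11, 1, 2, 17, 16, 8, 15] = (1 12)(2 7 9 3 13)(8 14 17 15 16)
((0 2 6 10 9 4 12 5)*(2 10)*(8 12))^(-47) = ((0 10 9 4 8 12 5)(2 6))^(-47) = (0 9 8 5 10 4 12)(2 6)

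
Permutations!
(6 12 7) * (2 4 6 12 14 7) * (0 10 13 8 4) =(0 10 13 8 4 6 14 7 12 2) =[10, 1, 0, 3, 6, 5, 14, 12, 4, 9, 13, 11, 2, 8, 7]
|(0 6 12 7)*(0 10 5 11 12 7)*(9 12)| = 8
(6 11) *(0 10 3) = (0 10 3)(6 11) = [10, 1, 2, 0, 4, 5, 11, 7, 8, 9, 3, 6]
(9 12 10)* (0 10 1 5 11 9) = (0 10)(1 5 11 9 12) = [10, 5, 2, 3, 4, 11, 6, 7, 8, 12, 0, 9, 1]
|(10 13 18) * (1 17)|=6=|(1 17)(10 13 18)|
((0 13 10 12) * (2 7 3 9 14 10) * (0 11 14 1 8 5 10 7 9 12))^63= ((0 13 2 9 1 8 5 10)(3 12 11 14 7))^63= (0 10 5 8 1 9 2 13)(3 14 12 7 11)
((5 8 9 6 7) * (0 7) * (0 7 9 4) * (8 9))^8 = ((0 8 4)(5 9 6 7))^8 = (9)(0 4 8)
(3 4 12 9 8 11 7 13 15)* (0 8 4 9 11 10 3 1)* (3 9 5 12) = (0 8 10 9 4 3 5 12 11 7 13 15 1) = [8, 0, 2, 5, 3, 12, 6, 13, 10, 4, 9, 7, 11, 15, 14, 1]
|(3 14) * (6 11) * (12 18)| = 2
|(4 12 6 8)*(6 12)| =3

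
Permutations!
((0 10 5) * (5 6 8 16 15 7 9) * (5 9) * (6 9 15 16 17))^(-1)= ((0 10 9 15 7 5)(6 8 17))^(-1)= (0 5 7 15 9 10)(6 17 8)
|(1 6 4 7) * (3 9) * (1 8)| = |(1 6 4 7 8)(3 9)| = 10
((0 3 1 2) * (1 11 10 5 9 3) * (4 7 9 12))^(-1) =(0 2 1)(3 9 7 4 12 5 10 11)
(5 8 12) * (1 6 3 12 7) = (1 6 3 12 5 8 7) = [0, 6, 2, 12, 4, 8, 3, 1, 7, 9, 10, 11, 5]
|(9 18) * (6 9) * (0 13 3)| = |(0 13 3)(6 9 18)| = 3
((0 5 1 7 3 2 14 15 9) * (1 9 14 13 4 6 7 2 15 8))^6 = ((0 5 9)(1 2 13 4 6 7 3 15 14 8))^6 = (1 3 13 14 6)(2 15 4 8 7)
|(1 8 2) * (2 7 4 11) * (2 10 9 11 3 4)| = 12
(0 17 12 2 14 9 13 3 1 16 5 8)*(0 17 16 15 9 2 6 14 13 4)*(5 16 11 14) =(0 11 14 2 13 3 1 15 9 4)(5 8 17 12 6) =[11, 15, 13, 1, 0, 8, 5, 7, 17, 4, 10, 14, 6, 3, 2, 9, 16, 12]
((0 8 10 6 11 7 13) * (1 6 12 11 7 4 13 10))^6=(0 12 1 4 7)(6 13 10 8 11)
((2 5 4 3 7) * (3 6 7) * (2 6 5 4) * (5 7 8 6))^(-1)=((2 4 7 5)(6 8))^(-1)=(2 5 7 4)(6 8)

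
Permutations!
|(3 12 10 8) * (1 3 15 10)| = 3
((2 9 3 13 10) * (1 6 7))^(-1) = (1 7 6)(2 10 13 3 9)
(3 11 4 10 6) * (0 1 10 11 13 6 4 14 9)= (0 1 10 4 11 14 9)(3 13 6)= [1, 10, 2, 13, 11, 5, 3, 7, 8, 0, 4, 14, 12, 6, 9]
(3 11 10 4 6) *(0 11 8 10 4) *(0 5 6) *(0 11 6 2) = (0 6 3 8 10 5 2)(4 11) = [6, 1, 0, 8, 11, 2, 3, 7, 10, 9, 5, 4]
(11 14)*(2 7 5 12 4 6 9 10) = (2 7 5 12 4 6 9 10)(11 14) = [0, 1, 7, 3, 6, 12, 9, 5, 8, 10, 2, 14, 4, 13, 11]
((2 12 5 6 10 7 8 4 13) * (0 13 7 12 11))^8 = (13)(4 8 7)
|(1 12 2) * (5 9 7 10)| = |(1 12 2)(5 9 7 10)| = 12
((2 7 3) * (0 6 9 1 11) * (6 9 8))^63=(0 11 1 9)(6 8)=((0 9 1 11)(2 7 3)(6 8))^63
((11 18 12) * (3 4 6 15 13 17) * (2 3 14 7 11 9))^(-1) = ((2 3 4 6 15 13 17 14 7 11 18 12 9))^(-1) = (2 9 12 18 11 7 14 17 13 15 6 4 3)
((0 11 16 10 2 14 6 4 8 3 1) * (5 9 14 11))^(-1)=(0 1 3 8 4 6 14 9 5)(2 10 16 11)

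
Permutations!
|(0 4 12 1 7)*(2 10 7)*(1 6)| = |(0 4 12 6 1 2 10 7)| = 8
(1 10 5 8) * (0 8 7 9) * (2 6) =(0 8 1 10 5 7 9)(2 6) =[8, 10, 6, 3, 4, 7, 2, 9, 1, 0, 5]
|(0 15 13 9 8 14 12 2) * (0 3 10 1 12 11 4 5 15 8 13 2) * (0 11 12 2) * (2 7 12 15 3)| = |(0 8 14 15)(1 7 12 11 4 5 3 10)(9 13)| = 8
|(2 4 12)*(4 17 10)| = |(2 17 10 4 12)| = 5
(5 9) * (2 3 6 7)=(2 3 6 7)(5 9)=[0, 1, 3, 6, 4, 9, 7, 2, 8, 5]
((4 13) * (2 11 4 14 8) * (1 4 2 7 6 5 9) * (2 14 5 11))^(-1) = ((1 4 13 5 9)(6 11 14 8 7))^(-1) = (1 9 5 13 4)(6 7 8 14 11)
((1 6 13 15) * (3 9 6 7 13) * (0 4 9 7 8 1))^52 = ((0 4 9 6 3 7 13 15)(1 8))^52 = (0 3)(4 7)(6 15)(9 13)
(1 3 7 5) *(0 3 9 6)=(0 3 7 5 1 9 6)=[3, 9, 2, 7, 4, 1, 0, 5, 8, 6]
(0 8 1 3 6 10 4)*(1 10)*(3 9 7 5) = (0 8 10 4)(1 9 7 5 3 6) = [8, 9, 2, 6, 0, 3, 1, 5, 10, 7, 4]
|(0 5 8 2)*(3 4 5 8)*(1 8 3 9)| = 8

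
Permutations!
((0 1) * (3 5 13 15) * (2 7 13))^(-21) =(0 1)(2 15)(3 7)(5 13)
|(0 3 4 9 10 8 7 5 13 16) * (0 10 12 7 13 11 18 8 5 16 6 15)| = 15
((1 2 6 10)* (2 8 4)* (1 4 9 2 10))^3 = (1 2 8 6 9)(4 10)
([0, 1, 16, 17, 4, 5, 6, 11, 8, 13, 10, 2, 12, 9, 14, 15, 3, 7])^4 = (2 7 3)(11 17 16)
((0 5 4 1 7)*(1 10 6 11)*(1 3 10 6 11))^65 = (0 7 1 6 4 5)(3 11 10)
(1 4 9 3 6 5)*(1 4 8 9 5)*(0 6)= (0 6 1 8 9 3)(4 5)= [6, 8, 2, 0, 5, 4, 1, 7, 9, 3]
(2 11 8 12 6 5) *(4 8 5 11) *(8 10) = (2 4 10 8 12 6 11 5) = [0, 1, 4, 3, 10, 2, 11, 7, 12, 9, 8, 5, 6]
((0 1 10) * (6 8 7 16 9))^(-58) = (0 10 1)(6 7 9 8 16)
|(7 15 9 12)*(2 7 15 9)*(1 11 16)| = 15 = |(1 11 16)(2 7 9 12 15)|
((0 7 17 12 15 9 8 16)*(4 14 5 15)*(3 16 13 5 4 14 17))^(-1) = ((0 7 3 16)(4 17 12 14)(5 15 9 8 13))^(-1) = (0 16 3 7)(4 14 12 17)(5 13 8 9 15)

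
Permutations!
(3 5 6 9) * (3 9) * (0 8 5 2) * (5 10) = [8, 1, 0, 2, 4, 6, 3, 7, 10, 9, 5] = (0 8 10 5 6 3 2)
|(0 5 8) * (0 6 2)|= 5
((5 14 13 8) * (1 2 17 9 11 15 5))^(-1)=(1 8 13 14 5 15 11 9 17 2)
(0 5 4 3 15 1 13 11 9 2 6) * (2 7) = (0 5 4 3 15 1 13 11 9 7 2 6) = [5, 13, 6, 15, 3, 4, 0, 2, 8, 7, 10, 9, 12, 11, 14, 1]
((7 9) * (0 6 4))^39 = (7 9)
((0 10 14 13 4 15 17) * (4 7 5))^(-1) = (0 17 15 4 5 7 13 14 10)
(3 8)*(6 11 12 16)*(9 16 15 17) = (3 8)(6 11 12 15 17 9 16) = [0, 1, 2, 8, 4, 5, 11, 7, 3, 16, 10, 12, 15, 13, 14, 17, 6, 9]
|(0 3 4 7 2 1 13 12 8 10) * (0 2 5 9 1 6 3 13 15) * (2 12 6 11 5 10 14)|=16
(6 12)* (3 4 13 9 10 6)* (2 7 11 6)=[0, 1, 7, 4, 13, 5, 12, 11, 8, 10, 2, 6, 3, 9]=(2 7 11 6 12 3 4 13 9 10)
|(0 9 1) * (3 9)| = 4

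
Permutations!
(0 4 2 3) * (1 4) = (0 1 4 2 3) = [1, 4, 3, 0, 2]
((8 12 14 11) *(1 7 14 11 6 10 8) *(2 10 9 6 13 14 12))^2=(14)(1 12)(2 8 10)(7 11)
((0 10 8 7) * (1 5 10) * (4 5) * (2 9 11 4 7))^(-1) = (0 7 1)(2 8 10 5 4 11 9)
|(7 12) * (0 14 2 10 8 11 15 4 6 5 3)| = |(0 14 2 10 8 11 15 4 6 5 3)(7 12)| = 22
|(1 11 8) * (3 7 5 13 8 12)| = 8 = |(1 11 12 3 7 5 13 8)|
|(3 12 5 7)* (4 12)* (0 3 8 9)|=|(0 3 4 12 5 7 8 9)|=8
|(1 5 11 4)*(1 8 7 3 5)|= 6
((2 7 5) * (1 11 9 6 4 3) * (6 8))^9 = (1 9 6 3 11 8 4)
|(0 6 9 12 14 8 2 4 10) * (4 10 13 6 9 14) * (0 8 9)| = 6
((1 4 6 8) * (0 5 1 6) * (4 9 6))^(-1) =((0 5 1 9 6 8 4))^(-1) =(0 4 8 6 9 1 5)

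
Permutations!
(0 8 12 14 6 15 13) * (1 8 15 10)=(0 15 13)(1 8 12 14 6 10)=[15, 8, 2, 3, 4, 5, 10, 7, 12, 9, 1, 11, 14, 0, 6, 13]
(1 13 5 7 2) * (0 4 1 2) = (0 4 1 13 5 7) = [4, 13, 2, 3, 1, 7, 6, 0, 8, 9, 10, 11, 12, 5]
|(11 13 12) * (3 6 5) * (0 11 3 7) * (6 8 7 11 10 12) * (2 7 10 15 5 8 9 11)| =40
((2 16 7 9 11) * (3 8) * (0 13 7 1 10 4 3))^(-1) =(0 8 3 4 10 1 16 2 11 9 7 13)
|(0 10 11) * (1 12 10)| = 5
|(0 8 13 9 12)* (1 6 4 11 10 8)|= |(0 1 6 4 11 10 8 13 9 12)|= 10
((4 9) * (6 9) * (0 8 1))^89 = (0 1 8)(4 9 6)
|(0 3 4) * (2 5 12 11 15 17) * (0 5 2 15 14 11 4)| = |(0 3)(4 5 12)(11 14)(15 17)| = 6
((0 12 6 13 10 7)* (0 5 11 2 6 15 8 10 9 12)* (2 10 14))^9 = ((2 6 13 9 12 15 8 14)(5 11 10 7))^9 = (2 6 13 9 12 15 8 14)(5 11 10 7)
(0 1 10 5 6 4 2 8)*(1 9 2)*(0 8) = [9, 10, 0, 3, 1, 6, 4, 7, 8, 2, 5] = (0 9 2)(1 10 5 6 4)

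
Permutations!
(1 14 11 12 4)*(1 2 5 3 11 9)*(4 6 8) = (1 14 9)(2 5 3 11 12 6 8 4) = [0, 14, 5, 11, 2, 3, 8, 7, 4, 1, 10, 12, 6, 13, 9]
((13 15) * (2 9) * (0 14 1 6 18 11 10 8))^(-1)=(0 8 10 11 18 6 1 14)(2 9)(13 15)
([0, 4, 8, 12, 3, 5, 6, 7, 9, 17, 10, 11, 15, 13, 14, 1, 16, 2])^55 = (2 17 9 8)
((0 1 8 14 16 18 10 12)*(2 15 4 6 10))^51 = ((0 1 8 14 16 18 2 15 4 6 10 12))^51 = (0 14 2 6)(1 16 15 10)(4 12 8 18)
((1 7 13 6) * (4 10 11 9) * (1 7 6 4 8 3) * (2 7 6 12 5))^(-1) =(1 3 8 9 11 10 4 13 7 2 5 12) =((1 12 5 2 7 13 4 10 11 9 8 3))^(-1)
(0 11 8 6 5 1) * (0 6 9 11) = (1 6 5)(8 9 11) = [0, 6, 2, 3, 4, 1, 5, 7, 9, 11, 10, 8]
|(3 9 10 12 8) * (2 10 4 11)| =|(2 10 12 8 3 9 4 11)| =8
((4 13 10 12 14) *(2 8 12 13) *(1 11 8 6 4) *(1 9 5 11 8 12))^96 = (5 11 12 14 9)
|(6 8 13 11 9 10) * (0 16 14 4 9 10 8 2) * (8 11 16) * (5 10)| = 12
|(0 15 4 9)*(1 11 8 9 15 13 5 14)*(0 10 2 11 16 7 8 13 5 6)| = |(0 5 14 1 16 7 8 9 10 2 11 13 6)(4 15)| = 26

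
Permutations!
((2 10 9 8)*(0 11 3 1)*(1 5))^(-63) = (0 3 1 11 5)(2 10 9 8)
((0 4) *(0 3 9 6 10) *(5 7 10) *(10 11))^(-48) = ((0 4 3 9 6 5 7 11 10))^(-48) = (0 7 9)(3 10 5)(4 11 6)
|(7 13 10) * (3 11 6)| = |(3 11 6)(7 13 10)| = 3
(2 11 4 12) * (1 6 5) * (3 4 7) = [0, 6, 11, 4, 12, 1, 5, 3, 8, 9, 10, 7, 2] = (1 6 5)(2 11 7 3 4 12)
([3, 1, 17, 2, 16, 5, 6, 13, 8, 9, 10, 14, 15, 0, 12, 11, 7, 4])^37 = (0 16 2 13 4 3 7 17)(11 14 12 15)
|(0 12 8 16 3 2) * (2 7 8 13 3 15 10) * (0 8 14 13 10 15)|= 12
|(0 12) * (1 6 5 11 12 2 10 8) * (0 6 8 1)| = |(0 2 10 1 8)(5 11 12 6)| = 20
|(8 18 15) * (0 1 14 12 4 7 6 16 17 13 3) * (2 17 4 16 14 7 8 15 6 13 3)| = 7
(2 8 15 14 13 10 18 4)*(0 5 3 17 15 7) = (0 5 3 17 15 14 13 10 18 4 2 8 7) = [5, 1, 8, 17, 2, 3, 6, 0, 7, 9, 18, 11, 12, 10, 13, 14, 16, 15, 4]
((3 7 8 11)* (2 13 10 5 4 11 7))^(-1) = ((2 13 10 5 4 11 3)(7 8))^(-1) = (2 3 11 4 5 10 13)(7 8)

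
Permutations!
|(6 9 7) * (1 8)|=|(1 8)(6 9 7)|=6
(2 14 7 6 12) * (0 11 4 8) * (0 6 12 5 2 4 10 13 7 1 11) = (1 11 10 13 7 12 4 8 6 5 2 14) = [0, 11, 14, 3, 8, 2, 5, 12, 6, 9, 13, 10, 4, 7, 1]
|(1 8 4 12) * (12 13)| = |(1 8 4 13 12)| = 5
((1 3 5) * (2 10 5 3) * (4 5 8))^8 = (1 10 4)(2 8 5)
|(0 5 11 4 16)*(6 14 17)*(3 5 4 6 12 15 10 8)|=30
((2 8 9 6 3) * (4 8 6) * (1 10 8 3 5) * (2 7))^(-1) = (1 5 6 2 7 3 4 9 8 10)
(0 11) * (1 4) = (0 11)(1 4) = [11, 4, 2, 3, 1, 5, 6, 7, 8, 9, 10, 0]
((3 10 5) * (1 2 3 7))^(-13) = (1 7 5 10 3 2)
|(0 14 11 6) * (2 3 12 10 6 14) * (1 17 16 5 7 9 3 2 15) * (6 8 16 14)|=|(0 15 1 17 14 11 6)(3 12 10 8 16 5 7 9)|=56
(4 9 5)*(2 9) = (2 9 5 4) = [0, 1, 9, 3, 2, 4, 6, 7, 8, 5]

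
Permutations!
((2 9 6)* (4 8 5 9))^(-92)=(2 9 8)(4 6 5)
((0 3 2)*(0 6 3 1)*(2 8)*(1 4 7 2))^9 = (0 4 7 2 6 3 8 1)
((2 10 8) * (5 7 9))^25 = ((2 10 8)(5 7 9))^25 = (2 10 8)(5 7 9)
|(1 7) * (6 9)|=2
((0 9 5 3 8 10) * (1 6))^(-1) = ((0 9 5 3 8 10)(1 6))^(-1) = (0 10 8 3 5 9)(1 6)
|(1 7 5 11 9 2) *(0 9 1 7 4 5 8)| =|(0 9 2 7 8)(1 4 5 11)| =20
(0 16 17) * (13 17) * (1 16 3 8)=(0 3 8 1 16 13 17)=[3, 16, 2, 8, 4, 5, 6, 7, 1, 9, 10, 11, 12, 17, 14, 15, 13, 0]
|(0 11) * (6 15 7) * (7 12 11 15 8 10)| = |(0 15 12 11)(6 8 10 7)| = 4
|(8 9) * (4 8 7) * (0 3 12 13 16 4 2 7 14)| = 18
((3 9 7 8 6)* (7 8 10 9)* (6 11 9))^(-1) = (3 6 10 7)(8 9 11)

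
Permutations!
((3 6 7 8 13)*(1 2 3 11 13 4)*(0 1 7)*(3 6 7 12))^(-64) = (13)(3 7 8 4 12)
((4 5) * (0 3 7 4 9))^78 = ((0 3 7 4 5 9))^78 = (9)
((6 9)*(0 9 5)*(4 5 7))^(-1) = ((0 9 6 7 4 5))^(-1) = (0 5 4 7 6 9)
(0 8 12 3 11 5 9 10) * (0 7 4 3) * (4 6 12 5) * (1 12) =(0 8 5 9 10 7 6 1 12)(3 11 4) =[8, 12, 2, 11, 3, 9, 1, 6, 5, 10, 7, 4, 0]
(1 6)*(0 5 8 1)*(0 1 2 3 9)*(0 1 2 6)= [5, 0, 3, 9, 4, 8, 2, 7, 6, 1]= (0 5 8 6 2 3 9 1)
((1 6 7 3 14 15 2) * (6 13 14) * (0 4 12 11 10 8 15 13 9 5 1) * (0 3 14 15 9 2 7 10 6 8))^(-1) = (0 10 6 11 12 4)(1 5 9 8 3 2)(7 15 13 14)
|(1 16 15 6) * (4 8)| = |(1 16 15 6)(4 8)| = 4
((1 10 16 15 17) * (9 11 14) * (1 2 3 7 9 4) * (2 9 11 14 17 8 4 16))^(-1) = (1 4 8 15 16 14 9 17 11 7 3 2 10)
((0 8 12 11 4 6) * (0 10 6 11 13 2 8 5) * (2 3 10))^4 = ((0 5)(2 8 12 13 3 10 6)(4 11))^4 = (2 3 8 10 12 6 13)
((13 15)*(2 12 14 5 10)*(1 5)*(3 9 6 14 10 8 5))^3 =((1 3 9 6 14)(2 12 10)(5 8)(13 15))^3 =(1 6 3 14 9)(5 8)(13 15)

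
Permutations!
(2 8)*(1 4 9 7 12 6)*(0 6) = (0 6 1 4 9 7 12)(2 8) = [6, 4, 8, 3, 9, 5, 1, 12, 2, 7, 10, 11, 0]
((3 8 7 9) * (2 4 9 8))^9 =((2 4 9 3)(7 8))^9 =(2 4 9 3)(7 8)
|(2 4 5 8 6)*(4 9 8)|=4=|(2 9 8 6)(4 5)|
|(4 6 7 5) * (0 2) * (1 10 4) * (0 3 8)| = |(0 2 3 8)(1 10 4 6 7 5)| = 12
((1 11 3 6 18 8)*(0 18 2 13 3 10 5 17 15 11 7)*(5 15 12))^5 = (18)(2 13 3 6)(5 12 17)(10 11 15)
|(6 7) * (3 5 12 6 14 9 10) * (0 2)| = |(0 2)(3 5 12 6 7 14 9 10)| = 8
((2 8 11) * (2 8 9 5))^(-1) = ((2 9 5)(8 11))^(-1) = (2 5 9)(8 11)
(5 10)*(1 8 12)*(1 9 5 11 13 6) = (1 8 12 9 5 10 11 13 6) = [0, 8, 2, 3, 4, 10, 1, 7, 12, 5, 11, 13, 9, 6]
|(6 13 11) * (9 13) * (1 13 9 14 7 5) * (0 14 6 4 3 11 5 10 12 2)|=6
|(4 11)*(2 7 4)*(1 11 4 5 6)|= 6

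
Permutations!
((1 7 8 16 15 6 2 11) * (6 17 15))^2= (17)(1 8 6 11 7 16 2)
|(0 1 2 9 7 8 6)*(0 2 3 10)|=|(0 1 3 10)(2 9 7 8 6)|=20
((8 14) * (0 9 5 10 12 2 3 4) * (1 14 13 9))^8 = ((0 1 14 8 13 9 5 10 12 2 3 4))^8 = (0 12 13)(1 2 9)(3 5 14)(4 10 8)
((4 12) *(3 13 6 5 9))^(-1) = (3 9 5 6 13)(4 12)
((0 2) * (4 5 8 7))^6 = ((0 2)(4 5 8 7))^6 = (4 8)(5 7)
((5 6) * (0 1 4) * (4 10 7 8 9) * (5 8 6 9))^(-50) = (0 6 4 7 9 10 5 1 8)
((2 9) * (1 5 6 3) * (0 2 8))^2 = (0 9)(1 6)(2 8)(3 5)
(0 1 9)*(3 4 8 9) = (0 1 3 4 8 9) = [1, 3, 2, 4, 8, 5, 6, 7, 9, 0]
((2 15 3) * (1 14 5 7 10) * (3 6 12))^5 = ((1 14 5 7 10)(2 15 6 12 3))^5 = (15)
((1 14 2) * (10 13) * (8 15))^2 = (15)(1 2 14)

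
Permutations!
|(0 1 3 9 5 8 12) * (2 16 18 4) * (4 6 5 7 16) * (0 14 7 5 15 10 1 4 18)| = 16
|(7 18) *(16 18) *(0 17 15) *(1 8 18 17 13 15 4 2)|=|(0 13 15)(1 8 18 7 16 17 4 2)|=24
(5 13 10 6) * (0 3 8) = [3, 1, 2, 8, 4, 13, 5, 7, 0, 9, 6, 11, 12, 10] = (0 3 8)(5 13 10 6)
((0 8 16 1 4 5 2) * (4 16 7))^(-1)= (0 2 5 4 7 8)(1 16)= ((0 8 7 4 5 2)(1 16))^(-1)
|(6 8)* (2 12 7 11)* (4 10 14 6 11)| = 9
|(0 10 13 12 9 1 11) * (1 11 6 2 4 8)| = |(0 10 13 12 9 11)(1 6 2 4 8)| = 30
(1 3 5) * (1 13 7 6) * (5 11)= (1 3 11 5 13 7 6)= [0, 3, 2, 11, 4, 13, 1, 6, 8, 9, 10, 5, 12, 7]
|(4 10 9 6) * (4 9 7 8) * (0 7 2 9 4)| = |(0 7 8)(2 9 6 4 10)| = 15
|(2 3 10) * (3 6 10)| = 3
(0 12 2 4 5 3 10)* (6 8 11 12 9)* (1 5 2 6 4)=[9, 5, 1, 10, 2, 3, 8, 7, 11, 4, 0, 12, 6]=(0 9 4 2 1 5 3 10)(6 8 11 12)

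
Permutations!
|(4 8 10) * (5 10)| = 4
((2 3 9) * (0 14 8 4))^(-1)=((0 14 8 4)(2 3 9))^(-1)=(0 4 8 14)(2 9 3)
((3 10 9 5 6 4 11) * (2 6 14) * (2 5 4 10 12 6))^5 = ((3 12 6 10 9 4 11)(5 14))^5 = (3 4 10 12 11 9 6)(5 14)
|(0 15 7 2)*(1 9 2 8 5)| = 8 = |(0 15 7 8 5 1 9 2)|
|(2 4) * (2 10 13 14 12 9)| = |(2 4 10 13 14 12 9)| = 7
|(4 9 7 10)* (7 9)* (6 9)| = |(4 7 10)(6 9)| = 6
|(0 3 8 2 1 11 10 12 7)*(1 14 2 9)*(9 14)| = |(0 3 8 14 2 9 1 11 10 12 7)| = 11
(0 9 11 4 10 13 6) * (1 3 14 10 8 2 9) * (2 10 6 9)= (0 1 3 14 6)(4 8 10 13 9 11)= [1, 3, 2, 14, 8, 5, 0, 7, 10, 11, 13, 4, 12, 9, 6]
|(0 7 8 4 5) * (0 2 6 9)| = 8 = |(0 7 8 4 5 2 6 9)|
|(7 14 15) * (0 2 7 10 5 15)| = 12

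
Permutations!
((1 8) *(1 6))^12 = ((1 8 6))^12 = (8)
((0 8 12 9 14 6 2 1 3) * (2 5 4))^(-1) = (0 3 1 2 4 5 6 14 9 12 8)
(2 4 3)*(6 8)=(2 4 3)(6 8)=[0, 1, 4, 2, 3, 5, 8, 7, 6]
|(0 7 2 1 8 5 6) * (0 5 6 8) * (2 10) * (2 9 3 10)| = 12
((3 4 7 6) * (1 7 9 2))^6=((1 7 6 3 4 9 2))^6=(1 2 9 4 3 6 7)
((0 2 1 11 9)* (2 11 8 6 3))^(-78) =(11)(1 6 2 8 3)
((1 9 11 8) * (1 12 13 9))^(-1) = ((8 12 13 9 11))^(-1) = (8 11 9 13 12)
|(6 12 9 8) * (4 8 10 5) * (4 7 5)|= |(4 8 6 12 9 10)(5 7)|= 6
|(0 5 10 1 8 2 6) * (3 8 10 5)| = 10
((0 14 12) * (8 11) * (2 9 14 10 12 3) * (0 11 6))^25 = (0 10 12 11 8 6)(2 9 14 3)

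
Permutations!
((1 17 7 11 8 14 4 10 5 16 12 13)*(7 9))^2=(1 9 11 14 10 16 13 17 7 8 4 5 12)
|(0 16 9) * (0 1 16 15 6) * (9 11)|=12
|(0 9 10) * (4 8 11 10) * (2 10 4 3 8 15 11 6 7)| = 24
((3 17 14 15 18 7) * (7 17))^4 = ((3 7)(14 15 18 17))^4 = (18)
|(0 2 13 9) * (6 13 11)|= |(0 2 11 6 13 9)|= 6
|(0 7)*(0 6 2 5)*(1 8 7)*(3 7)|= |(0 1 8 3 7 6 2 5)|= 8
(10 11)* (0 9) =(0 9)(10 11) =[9, 1, 2, 3, 4, 5, 6, 7, 8, 0, 11, 10]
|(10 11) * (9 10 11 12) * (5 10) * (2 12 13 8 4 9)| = 6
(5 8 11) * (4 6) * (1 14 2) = [0, 14, 1, 3, 6, 8, 4, 7, 11, 9, 10, 5, 12, 13, 2] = (1 14 2)(4 6)(5 8 11)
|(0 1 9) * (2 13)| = 6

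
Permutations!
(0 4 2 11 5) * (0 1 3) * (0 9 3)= [4, 0, 11, 9, 2, 1, 6, 7, 8, 3, 10, 5]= (0 4 2 11 5 1)(3 9)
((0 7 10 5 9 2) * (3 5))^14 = (10)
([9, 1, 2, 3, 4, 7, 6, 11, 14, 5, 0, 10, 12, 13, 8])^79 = (0 9 5 7 11 10)(8 14)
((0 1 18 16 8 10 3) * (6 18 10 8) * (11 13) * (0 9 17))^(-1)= (0 17 9 3 10 1)(6 16 18)(11 13)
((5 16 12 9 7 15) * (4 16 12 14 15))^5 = ((4 16 14 15 5 12 9 7))^5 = (4 12 14 7 5 16 9 15)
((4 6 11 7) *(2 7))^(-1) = ((2 7 4 6 11))^(-1) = (2 11 6 4 7)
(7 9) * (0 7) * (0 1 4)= (0 7 9 1 4)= [7, 4, 2, 3, 0, 5, 6, 9, 8, 1]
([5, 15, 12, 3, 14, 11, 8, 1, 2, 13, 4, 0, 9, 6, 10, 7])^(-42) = [0, 1, 2, 3, 4, 5, 6, 7, 8, 9, 10, 11, 12, 13, 14, 15]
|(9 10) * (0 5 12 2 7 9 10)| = 6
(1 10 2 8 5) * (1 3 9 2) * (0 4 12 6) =(0 4 12 6)(1 10)(2 8 5 3 9) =[4, 10, 8, 9, 12, 3, 0, 7, 5, 2, 1, 11, 6]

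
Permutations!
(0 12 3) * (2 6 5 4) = [12, 1, 6, 0, 2, 4, 5, 7, 8, 9, 10, 11, 3] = (0 12 3)(2 6 5 4)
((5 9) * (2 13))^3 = ((2 13)(5 9))^3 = (2 13)(5 9)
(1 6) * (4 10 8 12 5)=[0, 6, 2, 3, 10, 4, 1, 7, 12, 9, 8, 11, 5]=(1 6)(4 10 8 12 5)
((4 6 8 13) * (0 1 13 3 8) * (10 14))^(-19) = ((0 1 13 4 6)(3 8)(10 14))^(-19) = (0 1 13 4 6)(3 8)(10 14)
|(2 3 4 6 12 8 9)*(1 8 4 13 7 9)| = 30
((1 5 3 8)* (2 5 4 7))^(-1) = ((1 4 7 2 5 3 8))^(-1) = (1 8 3 5 2 7 4)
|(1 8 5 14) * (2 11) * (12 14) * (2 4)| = 15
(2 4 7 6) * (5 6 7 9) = [0, 1, 4, 3, 9, 6, 2, 7, 8, 5] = (2 4 9 5 6)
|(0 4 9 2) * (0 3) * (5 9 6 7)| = |(0 4 6 7 5 9 2 3)| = 8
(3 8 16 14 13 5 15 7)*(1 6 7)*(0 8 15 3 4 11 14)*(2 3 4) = (0 8 16)(1 6 7 2 3 15)(4 11 14 13 5) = [8, 6, 3, 15, 11, 4, 7, 2, 16, 9, 10, 14, 12, 5, 13, 1, 0]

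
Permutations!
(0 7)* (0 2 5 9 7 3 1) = (0 3 1)(2 5 9 7) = [3, 0, 5, 1, 4, 9, 6, 2, 8, 7]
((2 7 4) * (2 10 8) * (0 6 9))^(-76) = ((0 6 9)(2 7 4 10 8))^(-76) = (0 9 6)(2 8 10 4 7)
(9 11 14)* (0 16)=(0 16)(9 11 14)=[16, 1, 2, 3, 4, 5, 6, 7, 8, 11, 10, 14, 12, 13, 9, 15, 0]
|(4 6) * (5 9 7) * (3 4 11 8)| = |(3 4 6 11 8)(5 9 7)| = 15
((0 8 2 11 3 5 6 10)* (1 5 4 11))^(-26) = (0 2 5 10 8 1 6)(3 4 11)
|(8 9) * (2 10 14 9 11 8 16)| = 10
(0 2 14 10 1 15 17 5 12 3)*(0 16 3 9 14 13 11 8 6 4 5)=[2, 15, 13, 16, 5, 12, 4, 7, 6, 14, 1, 8, 9, 11, 10, 17, 3, 0]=(0 2 13 11 8 6 4 5 12 9 14 10 1 15 17)(3 16)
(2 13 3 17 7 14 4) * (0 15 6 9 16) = [15, 1, 13, 17, 2, 5, 9, 14, 8, 16, 10, 11, 12, 3, 4, 6, 0, 7] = (0 15 6 9 16)(2 13 3 17 7 14 4)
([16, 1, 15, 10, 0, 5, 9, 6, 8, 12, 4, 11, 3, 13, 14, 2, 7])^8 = [4, 1, 2, 12, 10, 5, 7, 16, 8, 6, 3, 11, 9, 13, 14, 15, 0]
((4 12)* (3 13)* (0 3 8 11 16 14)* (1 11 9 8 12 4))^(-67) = ((0 3 13 12 1 11 16 14)(8 9))^(-67) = (0 11 13 14 1 3 16 12)(8 9)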